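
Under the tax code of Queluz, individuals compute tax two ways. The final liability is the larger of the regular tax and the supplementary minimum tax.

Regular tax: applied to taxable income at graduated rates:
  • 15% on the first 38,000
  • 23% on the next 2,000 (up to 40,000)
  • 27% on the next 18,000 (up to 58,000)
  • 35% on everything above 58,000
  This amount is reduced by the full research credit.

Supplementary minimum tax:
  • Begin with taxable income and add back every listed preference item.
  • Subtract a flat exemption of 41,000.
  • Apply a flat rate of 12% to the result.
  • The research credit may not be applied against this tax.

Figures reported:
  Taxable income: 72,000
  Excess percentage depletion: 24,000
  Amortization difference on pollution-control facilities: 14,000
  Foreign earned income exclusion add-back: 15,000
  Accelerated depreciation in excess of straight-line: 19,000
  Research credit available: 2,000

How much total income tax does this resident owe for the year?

Regular tax:
  38,000 × 15% = 5,700
  2,000 × 23% = 460
  18,000 × 27% = 4,860
  14,000 × 35% = 4,900
  → 15,920
  Less research credit 2,000 → 13,920

Supplementary minimum tax:
  Adjusted income: 72,000 + 24,000 + 14,000 + 15,000 + 19,000 = 144,000
  Less exemption 41,000 → base 103,000
  103,000 × 12% = 12,360

13,920 > 12,360, so the regular tax governs.

13,920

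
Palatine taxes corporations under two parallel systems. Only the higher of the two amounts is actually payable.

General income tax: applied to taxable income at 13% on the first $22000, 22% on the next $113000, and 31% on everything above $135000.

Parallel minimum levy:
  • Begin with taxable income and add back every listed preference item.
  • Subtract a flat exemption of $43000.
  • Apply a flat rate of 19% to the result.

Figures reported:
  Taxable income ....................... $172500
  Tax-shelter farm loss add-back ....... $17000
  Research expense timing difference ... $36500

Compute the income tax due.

$39345

Parallel minimum levy:
  Adjusted income: $172500 + $17000 + $36500 = $226000
  Less exemption $43000 → base $183000
  $183000 × 19% = $34770

General income tax:
  $22000 × 13% = $2860
  $113000 × 22% = $24860
  $37500 × 31% = $11625
  → $39345

$39345 > $34770, so the general income tax governs.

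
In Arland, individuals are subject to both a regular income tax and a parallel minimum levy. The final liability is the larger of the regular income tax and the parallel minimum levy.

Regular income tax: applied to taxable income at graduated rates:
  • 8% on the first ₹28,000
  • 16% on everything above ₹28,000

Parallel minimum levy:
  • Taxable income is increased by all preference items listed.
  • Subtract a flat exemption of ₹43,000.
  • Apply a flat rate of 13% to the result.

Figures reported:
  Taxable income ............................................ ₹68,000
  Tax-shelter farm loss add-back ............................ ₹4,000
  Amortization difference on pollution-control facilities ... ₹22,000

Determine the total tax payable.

Regular income tax:
  ₹28,000 × 8% = ₹2,240
  ₹40,000 × 16% = ₹6,400
  → ₹8,640

Parallel minimum levy:
  Adjusted income: ₹68,000 + ₹4,000 + ₹22,000 = ₹94,000
  Less exemption ₹43,000 → base ₹51,000
  ₹51,000 × 13% = ₹6,630

₹8,640 > ₹6,630, so the regular income tax governs.

₹8,640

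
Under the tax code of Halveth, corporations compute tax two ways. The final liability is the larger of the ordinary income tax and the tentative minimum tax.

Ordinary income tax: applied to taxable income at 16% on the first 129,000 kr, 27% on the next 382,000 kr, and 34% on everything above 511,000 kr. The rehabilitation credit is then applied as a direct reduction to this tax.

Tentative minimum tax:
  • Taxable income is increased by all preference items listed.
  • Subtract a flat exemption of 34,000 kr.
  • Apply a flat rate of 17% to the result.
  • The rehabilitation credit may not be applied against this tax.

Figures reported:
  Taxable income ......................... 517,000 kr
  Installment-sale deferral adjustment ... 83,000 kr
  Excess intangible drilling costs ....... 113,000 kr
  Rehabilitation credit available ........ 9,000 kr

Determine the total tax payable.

Ordinary income tax:
  129,000 kr × 16% = 20,640 kr
  382,000 kr × 27% = 103,140 kr
  6,000 kr × 34% = 2,040 kr
  → 125,820 kr
  Less rehabilitation credit 9,000 kr → 116,820 kr

Tentative minimum tax:
  Adjusted income: 517,000 kr + 83,000 kr + 113,000 kr = 713,000 kr
  Less exemption 34,000 kr → base 679,000 kr
  679,000 kr × 17% = 115,430 kr

116,820 kr > 115,430 kr, so the ordinary income tax governs.

116,820 kr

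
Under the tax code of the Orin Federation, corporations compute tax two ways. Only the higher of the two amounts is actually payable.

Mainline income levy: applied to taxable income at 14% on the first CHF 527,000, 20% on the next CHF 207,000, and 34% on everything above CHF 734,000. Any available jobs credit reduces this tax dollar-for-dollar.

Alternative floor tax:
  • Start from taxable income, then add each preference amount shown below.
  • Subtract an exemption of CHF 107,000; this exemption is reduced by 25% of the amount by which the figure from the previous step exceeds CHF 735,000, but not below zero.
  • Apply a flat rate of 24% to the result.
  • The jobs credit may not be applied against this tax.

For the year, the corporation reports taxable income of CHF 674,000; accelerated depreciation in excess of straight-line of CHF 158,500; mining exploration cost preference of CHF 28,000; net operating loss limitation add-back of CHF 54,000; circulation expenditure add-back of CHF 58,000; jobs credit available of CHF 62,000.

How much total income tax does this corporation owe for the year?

CHF 221,970

Mainline income levy:
  CHF 527,000 × 14% = CHF 73,780
  CHF 147,000 × 20% = CHF 29,400
  → CHF 103,180
  Less jobs credit CHF 62,000 → CHF 41,180

Alternative floor tax:
  Adjusted income: CHF 674,000 + CHF 158,500 + CHF 28,000 + CHF 54,000 + CHF 58,000 = CHF 972,500
  Exemption: CHF 107,000 − 25% × (CHF 972,500 − CHF 735,000) = CHF 107,000 − CHF 59,375 = CHF 47,625
  Base: CHF 972,500 − CHF 47,625 = CHF 924,875
  CHF 924,875 × 24% = CHF 221,970

CHF 221,970 > CHF 41,180, so the alternative floor tax is the binding amount.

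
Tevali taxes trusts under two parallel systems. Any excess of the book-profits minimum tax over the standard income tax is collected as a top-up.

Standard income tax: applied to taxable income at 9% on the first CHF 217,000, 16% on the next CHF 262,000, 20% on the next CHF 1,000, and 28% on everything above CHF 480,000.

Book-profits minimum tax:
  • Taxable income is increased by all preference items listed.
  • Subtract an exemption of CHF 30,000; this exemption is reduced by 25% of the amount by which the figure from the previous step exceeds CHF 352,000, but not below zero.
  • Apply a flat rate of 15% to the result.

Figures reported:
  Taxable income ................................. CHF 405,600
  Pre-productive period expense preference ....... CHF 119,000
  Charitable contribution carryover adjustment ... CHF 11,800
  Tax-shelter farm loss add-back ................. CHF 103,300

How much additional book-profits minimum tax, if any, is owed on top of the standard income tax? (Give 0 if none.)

Standard income tax:
  CHF 217,000 × 9% = CHF 19,530
  CHF 188,600 × 16% = CHF 30,176
  → CHF 49,706

Book-profits minimum tax:
  Adjusted income: CHF 405,600 + CHF 119,000 + CHF 11,800 + CHF 103,300 = CHF 639,700
  Exemption: 25% × (CHF 639,700 − CHF 352,000) = CHF 71,925 ≥ CHF 30,000, so the exemption is fully phased out
  Base: CHF 639,700 − CHF 0 = CHF 639,700
  CHF 639,700 × 15% = CHF 95,955

Excess of book-profits minimum tax over standard income tax: CHF 95,955 − CHF 49,706 = CHF 46,249.

CHF 46,249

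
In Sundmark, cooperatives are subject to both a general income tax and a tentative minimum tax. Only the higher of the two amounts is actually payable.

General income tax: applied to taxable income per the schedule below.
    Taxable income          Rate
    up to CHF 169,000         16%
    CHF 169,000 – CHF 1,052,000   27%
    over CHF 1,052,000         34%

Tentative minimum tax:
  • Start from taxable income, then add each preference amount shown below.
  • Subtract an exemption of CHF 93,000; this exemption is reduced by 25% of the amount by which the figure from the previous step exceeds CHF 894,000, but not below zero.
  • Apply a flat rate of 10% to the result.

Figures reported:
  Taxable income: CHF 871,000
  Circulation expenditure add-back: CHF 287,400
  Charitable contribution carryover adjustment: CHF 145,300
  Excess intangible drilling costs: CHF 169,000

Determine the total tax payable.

Tentative minimum tax:
  Adjusted income: CHF 871,000 + CHF 287,400 + CHF 145,300 + CHF 169,000 = CHF 1,472,700
  Exemption: 25% × (CHF 1,472,700 − CHF 894,000) = CHF 144,675 ≥ CHF 93,000, so the exemption is fully phased out
  Base: CHF 1,472,700 − CHF 0 = CHF 1,472,700
  CHF 1,472,700 × 10% = CHF 147,270

General income tax:
  CHF 169,000 × 16% = CHF 27,040
  CHF 702,000 × 27% = CHF 189,540
  → CHF 216,580

CHF 216,580 > CHF 147,270, so the general income tax governs.

CHF 216,580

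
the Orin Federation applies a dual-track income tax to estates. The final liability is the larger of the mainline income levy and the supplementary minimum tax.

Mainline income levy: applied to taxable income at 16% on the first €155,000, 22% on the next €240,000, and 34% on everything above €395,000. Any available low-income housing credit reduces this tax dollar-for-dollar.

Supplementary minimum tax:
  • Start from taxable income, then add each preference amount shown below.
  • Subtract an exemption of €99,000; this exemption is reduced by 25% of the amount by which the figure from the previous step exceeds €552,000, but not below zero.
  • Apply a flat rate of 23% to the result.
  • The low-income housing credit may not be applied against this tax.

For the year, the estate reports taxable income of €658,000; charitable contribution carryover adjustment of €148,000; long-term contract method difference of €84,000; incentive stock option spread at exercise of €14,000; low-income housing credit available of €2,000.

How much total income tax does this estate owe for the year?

Mainline income levy:
  €155,000 × 16% = €24,800
  €240,000 × 22% = €52,800
  €263,000 × 34% = €89,420
  → €167,020
  Less low-income housing credit €2,000 → €165,020

Supplementary minimum tax:
  Adjusted income: €658,000 + €148,000 + €84,000 + €14,000 = €904,000
  Exemption: €99,000 − 25% × (€904,000 − €552,000) = €99,000 − €88,000 = €11,000
  Base: €904,000 − €11,000 = €893,000
  €893,000 × 23% = €205,390

€205,390 > €165,020, so the supplementary minimum tax is the binding amount.

€205,390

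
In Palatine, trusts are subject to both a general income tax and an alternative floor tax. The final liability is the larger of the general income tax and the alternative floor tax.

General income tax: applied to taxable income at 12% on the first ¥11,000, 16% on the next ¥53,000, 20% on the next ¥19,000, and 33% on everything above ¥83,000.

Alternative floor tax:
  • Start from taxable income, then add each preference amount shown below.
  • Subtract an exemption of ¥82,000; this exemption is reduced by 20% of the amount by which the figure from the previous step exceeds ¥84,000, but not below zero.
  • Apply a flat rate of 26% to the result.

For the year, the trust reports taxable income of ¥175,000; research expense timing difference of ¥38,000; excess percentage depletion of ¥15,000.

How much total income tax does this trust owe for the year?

Alternative floor tax:
  Adjusted income: ¥175,000 + ¥38,000 + ¥15,000 = ¥228,000
  Exemption: ¥82,000 − 20% × (¥228,000 − ¥84,000) = ¥82,000 − ¥28,800 = ¥53,200
  Base: ¥228,000 − ¥53,200 = ¥174,800
  ¥174,800 × 26% = ¥45,448

General income tax:
  ¥11,000 × 12% = ¥1,320
  ¥53,000 × 16% = ¥8,480
  ¥19,000 × 20% = ¥3,800
  ¥92,000 × 33% = ¥30,360
  → ¥43,960

¥45,448 > ¥43,960, so the alternative floor tax is the binding amount.

¥45,448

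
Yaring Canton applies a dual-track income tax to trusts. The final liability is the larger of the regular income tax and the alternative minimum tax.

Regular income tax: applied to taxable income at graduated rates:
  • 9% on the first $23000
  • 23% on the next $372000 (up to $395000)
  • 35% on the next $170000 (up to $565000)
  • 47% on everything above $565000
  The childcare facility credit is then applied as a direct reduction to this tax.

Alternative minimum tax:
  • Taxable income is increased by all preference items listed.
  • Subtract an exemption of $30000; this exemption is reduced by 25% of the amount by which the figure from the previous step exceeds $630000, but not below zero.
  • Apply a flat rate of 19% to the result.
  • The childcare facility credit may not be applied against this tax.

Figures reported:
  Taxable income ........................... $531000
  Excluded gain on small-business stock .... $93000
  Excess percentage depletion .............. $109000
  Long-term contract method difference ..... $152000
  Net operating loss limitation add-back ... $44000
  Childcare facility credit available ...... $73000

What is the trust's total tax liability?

$176510

Alternative minimum tax:
  Adjusted income: $531000 + $93000 + $109000 + $152000 + $44000 = $929000
  Exemption: 25% × ($929000 − $630000) = $74750 ≥ $30000, so the exemption is fully phased out
  Base: $929000 − $0 = $929000
  $929000 × 19% = $176510

Regular income tax:
  $23000 × 9% = $2070
  $372000 × 23% = $85560
  $136000 × 35% = $47600
  → $135230
  Less childcare facility credit $73000 → $62230

$176510 > $62230, so the alternative minimum tax is the binding amount.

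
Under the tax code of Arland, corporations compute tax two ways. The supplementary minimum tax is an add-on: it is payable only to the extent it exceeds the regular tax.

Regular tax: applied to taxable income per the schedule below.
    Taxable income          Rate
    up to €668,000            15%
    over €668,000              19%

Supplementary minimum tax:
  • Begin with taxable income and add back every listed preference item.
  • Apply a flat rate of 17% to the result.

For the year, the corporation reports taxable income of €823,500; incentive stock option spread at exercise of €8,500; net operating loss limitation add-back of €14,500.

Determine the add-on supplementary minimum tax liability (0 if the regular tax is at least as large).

Supplementary minimum tax:
  Adjusted income: €823,500 + €8,500 + €14,500 = €846,500
  €846,500 × 17% = €143,905

Regular tax:
  €668,000 × 15% = €100,200
  €155,500 × 19% = €29,545
  → €129,745

Excess of supplementary minimum tax over regular tax: €143,905 − €129,745 = €14,160.

€14,160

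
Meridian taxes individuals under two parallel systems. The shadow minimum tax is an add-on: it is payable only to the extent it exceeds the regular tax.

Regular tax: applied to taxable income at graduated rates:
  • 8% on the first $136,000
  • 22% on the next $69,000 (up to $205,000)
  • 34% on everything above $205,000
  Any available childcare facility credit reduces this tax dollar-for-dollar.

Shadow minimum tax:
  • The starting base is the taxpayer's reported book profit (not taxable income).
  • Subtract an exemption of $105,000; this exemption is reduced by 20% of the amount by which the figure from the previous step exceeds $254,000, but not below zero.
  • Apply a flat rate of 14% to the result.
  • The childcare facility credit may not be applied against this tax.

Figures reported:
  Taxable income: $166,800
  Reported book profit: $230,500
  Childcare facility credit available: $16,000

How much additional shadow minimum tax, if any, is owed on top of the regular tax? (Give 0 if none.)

Shadow minimum tax:
  Base (reported book profit): $230,500
  Exemption: $230,500 ≤ $254,000, so full $105,000 applies
  Base: $230,500 − $105,000 = $125,500
  $125,500 × 14% = $17,570

Regular tax:
  $136,000 × 8% = $10,880
  $30,800 × 22% = $6,776
  → $17,656
  Less childcare facility credit $16,000 → $1,656

Excess of shadow minimum tax over regular tax: $17,570 − $1,656 = $15,914.

$15,914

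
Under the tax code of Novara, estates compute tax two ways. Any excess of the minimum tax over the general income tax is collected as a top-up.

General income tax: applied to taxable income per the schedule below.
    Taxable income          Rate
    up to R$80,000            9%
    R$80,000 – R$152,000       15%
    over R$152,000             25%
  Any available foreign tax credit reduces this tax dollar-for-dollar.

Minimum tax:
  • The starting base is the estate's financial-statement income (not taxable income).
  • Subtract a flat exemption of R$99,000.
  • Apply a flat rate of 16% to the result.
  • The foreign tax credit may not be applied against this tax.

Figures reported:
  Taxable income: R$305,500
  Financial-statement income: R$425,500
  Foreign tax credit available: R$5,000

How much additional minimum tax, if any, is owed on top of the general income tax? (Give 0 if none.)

General income tax:
  R$80,000 × 9% = R$7,200
  R$72,000 × 15% = R$10,800
  R$153,500 × 25% = R$38,375
  → R$56,375
  Less foreign tax credit R$5,000 → R$51,375

Minimum tax:
  Base (financial-statement income): R$425,500
  Less exemption R$99,000 → base R$326,500
  R$326,500 × 16% = R$52,240

Excess of minimum tax over general income tax: R$52,240 − R$51,375 = R$865.

R$865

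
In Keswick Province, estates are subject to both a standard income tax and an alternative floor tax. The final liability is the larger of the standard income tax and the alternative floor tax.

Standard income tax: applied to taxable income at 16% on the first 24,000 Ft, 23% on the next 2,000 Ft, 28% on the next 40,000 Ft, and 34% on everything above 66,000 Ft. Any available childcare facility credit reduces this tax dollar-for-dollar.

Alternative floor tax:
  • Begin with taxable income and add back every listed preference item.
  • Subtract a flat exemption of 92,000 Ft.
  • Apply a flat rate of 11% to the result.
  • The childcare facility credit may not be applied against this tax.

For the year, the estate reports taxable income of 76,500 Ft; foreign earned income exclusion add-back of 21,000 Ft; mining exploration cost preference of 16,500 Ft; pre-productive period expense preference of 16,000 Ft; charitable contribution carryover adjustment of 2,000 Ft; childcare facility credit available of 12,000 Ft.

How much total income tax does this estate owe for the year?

7,070 Ft

Standard income tax:
  24,000 Ft × 16% = 3,840 Ft
  2,000 Ft × 23% = 460 Ft
  40,000 Ft × 28% = 11,200 Ft
  10,500 Ft × 34% = 3,570 Ft
  → 19,070 Ft
  Less childcare facility credit 12,000 Ft → 7,070 Ft

Alternative floor tax:
  Adjusted income: 76,500 Ft + 21,000 Ft + 16,500 Ft + 16,000 Ft + 2,000 Ft = 132,000 Ft
  Less exemption 92,000 Ft → base 40,000 Ft
  40,000 Ft × 11% = 4,400 Ft

7,070 Ft > 4,400 Ft, so the standard income tax governs.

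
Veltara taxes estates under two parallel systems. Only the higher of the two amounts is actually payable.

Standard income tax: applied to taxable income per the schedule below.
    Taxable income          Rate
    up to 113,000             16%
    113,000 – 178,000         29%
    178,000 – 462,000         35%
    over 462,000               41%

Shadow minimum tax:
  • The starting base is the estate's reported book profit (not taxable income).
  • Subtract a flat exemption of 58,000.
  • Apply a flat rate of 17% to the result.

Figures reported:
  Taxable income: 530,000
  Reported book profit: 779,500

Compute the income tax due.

Shadow minimum tax:
  Base (reported book profit): 779,500
  Less exemption 58,000 → base 721,500
  721,500 × 17% = 122,655

Standard income tax:
  113,000 × 16% = 18,080
  65,000 × 29% = 18,850
  284,000 × 35% = 99,400
  68,000 × 41% = 27,880
  → 164,210

164,210 > 122,655, so the standard income tax governs.

164,210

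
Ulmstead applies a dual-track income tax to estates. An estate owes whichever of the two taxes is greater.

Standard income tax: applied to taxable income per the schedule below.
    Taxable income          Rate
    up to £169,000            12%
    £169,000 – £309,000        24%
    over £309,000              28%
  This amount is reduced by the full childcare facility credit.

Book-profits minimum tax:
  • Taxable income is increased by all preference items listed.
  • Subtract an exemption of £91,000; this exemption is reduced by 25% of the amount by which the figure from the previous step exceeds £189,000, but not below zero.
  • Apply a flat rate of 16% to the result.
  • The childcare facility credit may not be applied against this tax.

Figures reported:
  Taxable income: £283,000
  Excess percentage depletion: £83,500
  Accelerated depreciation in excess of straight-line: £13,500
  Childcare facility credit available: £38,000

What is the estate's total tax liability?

Book-profits minimum tax:
  Adjusted income: £283,000 + £83,500 + £13,500 = £380,000
  Exemption: £91,000 − 25% × (£380,000 − £189,000) = £91,000 − £47,750 = £43,250
  Base: £380,000 − £43,250 = £336,750
  £336,750 × 16% = £53,880

Standard income tax:
  £169,000 × 12% = £20,280
  £114,000 × 24% = £27,360
  → £47,640
  Less childcare facility credit £38,000 → £9,640

£53,880 > £9,640, so the book-profits minimum tax is the binding amount.

£53,880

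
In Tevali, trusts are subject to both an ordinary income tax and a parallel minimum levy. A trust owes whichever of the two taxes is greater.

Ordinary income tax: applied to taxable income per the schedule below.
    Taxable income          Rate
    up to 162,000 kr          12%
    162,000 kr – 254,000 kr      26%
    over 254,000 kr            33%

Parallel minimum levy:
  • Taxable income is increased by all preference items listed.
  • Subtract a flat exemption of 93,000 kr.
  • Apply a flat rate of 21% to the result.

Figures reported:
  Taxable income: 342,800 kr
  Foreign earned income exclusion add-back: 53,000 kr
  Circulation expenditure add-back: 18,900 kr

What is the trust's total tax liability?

Parallel minimum levy:
  Adjusted income: 342,800 kr + 53,000 kr + 18,900 kr = 414,700 kr
  Less exemption 93,000 kr → base 321,700 kr
  321,700 kr × 21% = 67,557 kr

Ordinary income tax:
  162,000 kr × 12% = 19,440 kr
  92,000 kr × 26% = 23,920 kr
  88,800 kr × 33% = 29,304 kr
  → 72,664 kr

72,664 kr > 67,557 kr, so the ordinary income tax governs.

72,664 kr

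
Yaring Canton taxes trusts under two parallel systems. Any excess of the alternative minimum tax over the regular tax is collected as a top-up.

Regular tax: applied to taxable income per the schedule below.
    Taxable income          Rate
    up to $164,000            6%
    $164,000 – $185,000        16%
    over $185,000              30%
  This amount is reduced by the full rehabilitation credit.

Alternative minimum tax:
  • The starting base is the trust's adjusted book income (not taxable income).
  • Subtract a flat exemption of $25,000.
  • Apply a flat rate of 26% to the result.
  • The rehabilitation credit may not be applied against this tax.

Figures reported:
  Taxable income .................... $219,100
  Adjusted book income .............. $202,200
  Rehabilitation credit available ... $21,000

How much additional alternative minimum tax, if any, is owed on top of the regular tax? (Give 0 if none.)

Regular tax:
  $164,000 × 6% = $9,840
  $21,000 × 16% = $3,360
  $34,100 × 30% = $10,230
  → $23,430
  Less rehabilitation credit $21,000 → $2,430

Alternative minimum tax:
  Base (adjusted book income): $202,200
  Less exemption $25,000 → base $177,200
  $177,200 × 26% = $46,072

Excess of alternative minimum tax over regular tax: $46,072 − $2,430 = $43,642.

$43,642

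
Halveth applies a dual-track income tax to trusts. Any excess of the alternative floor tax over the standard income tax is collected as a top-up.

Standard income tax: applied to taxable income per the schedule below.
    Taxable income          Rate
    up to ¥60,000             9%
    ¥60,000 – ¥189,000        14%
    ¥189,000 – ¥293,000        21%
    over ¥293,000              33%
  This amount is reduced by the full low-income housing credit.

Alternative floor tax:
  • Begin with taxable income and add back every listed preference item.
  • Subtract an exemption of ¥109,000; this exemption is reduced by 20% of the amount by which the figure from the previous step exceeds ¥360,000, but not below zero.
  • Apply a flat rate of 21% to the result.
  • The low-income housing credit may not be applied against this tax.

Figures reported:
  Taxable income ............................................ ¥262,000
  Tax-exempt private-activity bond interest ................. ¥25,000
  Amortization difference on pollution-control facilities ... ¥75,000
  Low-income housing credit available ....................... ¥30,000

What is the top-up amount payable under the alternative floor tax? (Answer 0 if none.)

Standard income tax:
  ¥60,000 × 9% = ¥5,400
  ¥129,000 × 14% = ¥18,060
  ¥73,000 × 21% = ¥15,330
  → ¥38,790
  Less low-income housing credit ¥30,000 → ¥8,790

Alternative floor tax:
  Adjusted income: ¥262,000 + ¥25,000 + ¥75,000 = ¥362,000
  Exemption: ¥109,000 − 20% × (¥362,000 − ¥360,000) = ¥109,000 − ¥400 = ¥108,600
  Base: ¥362,000 − ¥108,600 = ¥253,400
  ¥253,400 × 21% = ¥53,214

Excess of alternative floor tax over standard income tax: ¥53,214 − ¥8,790 = ¥44,424.

¥44,424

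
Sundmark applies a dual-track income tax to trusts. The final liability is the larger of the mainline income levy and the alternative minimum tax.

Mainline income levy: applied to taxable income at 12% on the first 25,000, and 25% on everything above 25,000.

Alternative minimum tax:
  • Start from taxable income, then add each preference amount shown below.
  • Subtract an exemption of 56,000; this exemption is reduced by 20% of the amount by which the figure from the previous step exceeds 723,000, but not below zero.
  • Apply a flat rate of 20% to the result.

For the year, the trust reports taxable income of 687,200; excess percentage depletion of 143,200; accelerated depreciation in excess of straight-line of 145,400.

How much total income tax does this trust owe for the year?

Mainline income levy:
  25,000 × 12% = 3,000
  662,200 × 25% = 165,550
  → 168,550

Alternative minimum tax:
  Adjusted income: 687,200 + 143,200 + 145,400 = 975,800
  Exemption: 56,000 − 20% × (975,800 − 723,000) = 56,000 − 50,560 = 5,440
  Base: 975,800 − 5,440 = 970,360
  970,360 × 20% = 194,072

194,072 > 168,550, so the alternative minimum tax is the binding amount.

194,072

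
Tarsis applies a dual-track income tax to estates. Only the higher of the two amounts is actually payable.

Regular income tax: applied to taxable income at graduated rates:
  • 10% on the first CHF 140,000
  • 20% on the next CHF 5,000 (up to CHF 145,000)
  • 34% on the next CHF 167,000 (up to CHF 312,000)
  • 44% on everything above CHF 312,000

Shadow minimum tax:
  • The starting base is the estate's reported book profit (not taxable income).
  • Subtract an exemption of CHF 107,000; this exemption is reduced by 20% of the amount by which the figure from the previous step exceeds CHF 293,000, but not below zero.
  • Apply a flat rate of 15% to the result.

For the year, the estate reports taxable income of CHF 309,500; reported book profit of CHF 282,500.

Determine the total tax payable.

CHF 70,930

Regular income tax:
  CHF 140,000 × 10% = CHF 14,000
  CHF 5,000 × 20% = CHF 1,000
  CHF 164,500 × 34% = CHF 55,930
  → CHF 70,930

Shadow minimum tax:
  Base (reported book profit): CHF 282,500
  Exemption: CHF 282,500 ≤ CHF 293,000, so full CHF 107,000 applies
  Base: CHF 282,500 − CHF 107,000 = CHF 175,500
  CHF 175,500 × 15% = CHF 26,325

CHF 70,930 > CHF 26,325, so the regular income tax governs.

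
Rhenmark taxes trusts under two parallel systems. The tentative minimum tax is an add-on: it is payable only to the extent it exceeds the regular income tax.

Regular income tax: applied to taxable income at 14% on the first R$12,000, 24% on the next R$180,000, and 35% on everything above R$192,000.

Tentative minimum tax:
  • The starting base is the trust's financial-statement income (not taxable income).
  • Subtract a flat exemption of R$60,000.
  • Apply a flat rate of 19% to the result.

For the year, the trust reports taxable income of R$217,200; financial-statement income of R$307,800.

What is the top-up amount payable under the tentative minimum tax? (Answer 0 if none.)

R$0

Regular income tax:
  R$12,000 × 14% = R$1,680
  R$180,000 × 24% = R$43,200
  R$25,200 × 35% = R$8,820
  → R$53,700

Tentative minimum tax:
  Base (financial-statement income): R$307,800
  Less exemption R$60,000 → base R$247,800
  R$247,800 × 19% = R$47,082

R$47,082 ≤ R$53,700, so no add-on is due.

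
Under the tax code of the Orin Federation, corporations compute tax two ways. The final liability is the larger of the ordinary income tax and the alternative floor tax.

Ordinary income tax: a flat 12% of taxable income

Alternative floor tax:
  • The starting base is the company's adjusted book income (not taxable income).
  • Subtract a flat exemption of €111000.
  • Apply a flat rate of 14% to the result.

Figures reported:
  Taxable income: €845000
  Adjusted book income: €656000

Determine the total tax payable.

Ordinary income tax:
  €845000 × 12% = €101400

Alternative floor tax:
  Base (adjusted book income): €656000
  Less exemption €111000 → base €545000
  €545000 × 14% = €76300

€101400 > €76300, so the ordinary income tax governs.

€101400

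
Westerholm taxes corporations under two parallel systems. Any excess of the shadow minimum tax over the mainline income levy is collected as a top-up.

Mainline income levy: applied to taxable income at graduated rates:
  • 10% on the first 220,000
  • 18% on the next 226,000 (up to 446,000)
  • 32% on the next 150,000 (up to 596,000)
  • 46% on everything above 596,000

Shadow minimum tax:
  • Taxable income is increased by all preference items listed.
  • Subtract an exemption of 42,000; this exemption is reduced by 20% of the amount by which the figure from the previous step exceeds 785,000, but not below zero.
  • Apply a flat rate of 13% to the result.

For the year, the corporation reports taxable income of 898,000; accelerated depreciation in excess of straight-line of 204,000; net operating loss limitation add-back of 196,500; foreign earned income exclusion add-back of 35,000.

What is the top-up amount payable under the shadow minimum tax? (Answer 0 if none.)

0

Mainline income levy:
  220,000 × 10% = 22,000
  226,000 × 18% = 40,680
  150,000 × 32% = 48,000
  302,000 × 46% = 138,920
  → 249,600

Shadow minimum tax:
  Adjusted income: 898,000 + 204,000 + 196,500 + 35,000 = 1,333,500
  Exemption: 20% × (1,333,500 − 785,000) = 109,700 ≥ 42,000, so the exemption is fully phased out
  Base: 1,333,500 − 0 = 1,333,500
  1,333,500 × 13% = 173,355

173,355 ≤ 249,600, so no add-on is due.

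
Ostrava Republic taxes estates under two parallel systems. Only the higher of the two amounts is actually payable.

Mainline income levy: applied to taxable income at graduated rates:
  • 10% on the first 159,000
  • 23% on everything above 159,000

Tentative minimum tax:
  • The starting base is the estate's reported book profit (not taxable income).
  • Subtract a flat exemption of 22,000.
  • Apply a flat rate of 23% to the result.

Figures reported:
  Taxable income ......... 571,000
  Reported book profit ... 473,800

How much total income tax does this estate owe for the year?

110,660

Tentative minimum tax:
  Base (reported book profit): 473,800
  Less exemption 22,000 → base 451,800
  451,800 × 23% = 103,914

Mainline income levy:
  159,000 × 10% = 15,900
  412,000 × 23% = 94,760
  → 110,660

110,660 > 103,914, so the mainline income levy governs.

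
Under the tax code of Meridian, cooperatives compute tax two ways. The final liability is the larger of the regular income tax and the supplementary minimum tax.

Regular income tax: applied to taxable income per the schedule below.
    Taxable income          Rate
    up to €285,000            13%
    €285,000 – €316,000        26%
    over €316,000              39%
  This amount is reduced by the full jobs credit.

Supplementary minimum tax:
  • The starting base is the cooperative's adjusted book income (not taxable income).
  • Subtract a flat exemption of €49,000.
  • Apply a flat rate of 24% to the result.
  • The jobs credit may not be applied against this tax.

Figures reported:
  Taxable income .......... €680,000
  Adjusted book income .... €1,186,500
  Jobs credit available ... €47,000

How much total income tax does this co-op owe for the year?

€273,000

Supplementary minimum tax:
  Base (adjusted book income): €1,186,500
  Less exemption €49,000 → base €1,137,500
  €1,137,500 × 24% = €273,000

Regular income tax:
  €285,000 × 13% = €37,050
  €31,000 × 26% = €8,060
  €364,000 × 39% = €141,960
  → €187,070
  Less jobs credit €47,000 → €140,070

€273,000 > €140,070, so the supplementary minimum tax is the binding amount.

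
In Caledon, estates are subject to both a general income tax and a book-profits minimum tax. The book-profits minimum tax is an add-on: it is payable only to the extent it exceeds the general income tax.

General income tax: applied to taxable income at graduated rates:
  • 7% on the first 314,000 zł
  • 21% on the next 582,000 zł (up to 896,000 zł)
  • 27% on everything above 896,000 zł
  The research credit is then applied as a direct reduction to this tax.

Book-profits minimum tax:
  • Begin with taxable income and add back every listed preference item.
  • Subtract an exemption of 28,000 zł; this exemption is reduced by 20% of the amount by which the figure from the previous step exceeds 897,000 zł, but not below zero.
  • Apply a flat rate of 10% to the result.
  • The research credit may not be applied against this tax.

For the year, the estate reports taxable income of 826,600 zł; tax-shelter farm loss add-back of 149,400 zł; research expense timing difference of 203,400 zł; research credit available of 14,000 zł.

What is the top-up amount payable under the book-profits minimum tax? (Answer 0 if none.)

2,314 zł

General income tax:
  314,000 zł × 7% = 21,980 zł
  512,600 zł × 21% = 107,646 zł
  → 129,626 zł
  Less research credit 14,000 zł → 115,626 zł

Book-profits minimum tax:
  Adjusted income: 826,600 zł + 149,400 zł + 203,400 zł = 1,179,400 zł
  Exemption: 20% × (1,179,400 zł − 897,000 zł) = 56,480 zł ≥ 28,000 zł, so the exemption is fully phased out
  Base: 1,179,400 zł − 0 zł = 1,179,400 zł
  1,179,400 zł × 10% = 117,940 zł

Excess of book-profits minimum tax over general income tax: 117,940 zł − 115,626 zł = 2,314 zł.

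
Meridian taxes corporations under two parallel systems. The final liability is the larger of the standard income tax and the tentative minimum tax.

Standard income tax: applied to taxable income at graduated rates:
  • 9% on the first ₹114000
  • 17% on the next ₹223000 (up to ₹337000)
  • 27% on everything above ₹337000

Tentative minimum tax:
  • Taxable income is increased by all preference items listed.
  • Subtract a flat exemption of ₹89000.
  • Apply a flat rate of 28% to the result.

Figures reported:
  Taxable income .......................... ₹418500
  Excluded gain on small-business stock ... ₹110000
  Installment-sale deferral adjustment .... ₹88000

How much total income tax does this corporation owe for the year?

₹147700

Tentative minimum tax:
  Adjusted income: ₹418500 + ₹110000 + ₹88000 = ₹616500
  Less exemption ₹89000 → base ₹527500
  ₹527500 × 28% = ₹147700

Standard income tax:
  ₹114000 × 9% = ₹10260
  ₹223000 × 17% = ₹37910
  ₹81500 × 27% = ₹22005
  → ₹70175

₹147700 > ₹70175, so the tentative minimum tax is the binding amount.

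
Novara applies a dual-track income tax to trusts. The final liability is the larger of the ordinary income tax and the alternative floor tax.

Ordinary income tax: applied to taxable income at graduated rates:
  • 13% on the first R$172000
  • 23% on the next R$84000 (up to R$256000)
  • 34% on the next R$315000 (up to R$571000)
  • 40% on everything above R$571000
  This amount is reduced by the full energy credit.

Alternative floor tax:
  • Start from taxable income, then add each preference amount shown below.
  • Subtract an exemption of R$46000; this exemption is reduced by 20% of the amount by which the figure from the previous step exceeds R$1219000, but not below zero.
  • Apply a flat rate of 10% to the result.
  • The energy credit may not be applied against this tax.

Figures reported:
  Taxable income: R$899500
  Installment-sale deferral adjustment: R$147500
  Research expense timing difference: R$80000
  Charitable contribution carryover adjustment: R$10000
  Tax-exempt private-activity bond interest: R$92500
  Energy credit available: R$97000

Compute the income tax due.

Alternative floor tax:
  Adjusted income: R$899500 + R$147500 + R$80000 + R$10000 + R$92500 = R$1229500
  Exemption: R$46000 − 20% × (R$1229500 − R$1219000) = R$46000 − R$2100 = R$43900
  Base: R$1229500 − R$43900 = R$1185600
  R$1185600 × 10% = R$118560

Ordinary income tax:
  R$172000 × 13% = R$22360
  R$84000 × 23% = R$19320
  R$315000 × 34% = R$107100
  R$328500 × 40% = R$131400
  → R$280180
  Less energy credit R$97000 → R$183180

R$183180 > R$118560, so the ordinary income tax governs.

R$183180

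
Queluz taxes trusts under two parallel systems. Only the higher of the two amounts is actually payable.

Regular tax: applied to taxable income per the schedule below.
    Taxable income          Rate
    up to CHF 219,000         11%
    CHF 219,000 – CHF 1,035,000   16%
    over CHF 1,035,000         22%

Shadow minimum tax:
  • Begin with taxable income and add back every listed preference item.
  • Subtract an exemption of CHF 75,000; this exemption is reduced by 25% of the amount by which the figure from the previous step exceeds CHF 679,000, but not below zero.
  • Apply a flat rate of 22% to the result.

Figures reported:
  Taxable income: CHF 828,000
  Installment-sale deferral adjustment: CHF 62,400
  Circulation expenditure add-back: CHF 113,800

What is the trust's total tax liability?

Shadow minimum tax:
  Adjusted income: CHF 828,000 + CHF 62,400 + CHF 113,800 = CHF 1,004,200
  Exemption: 25% × (CHF 1,004,200 − CHF 679,000) = CHF 81,300 ≥ CHF 75,000, so the exemption is fully phased out
  Base: CHF 1,004,200 − CHF 0 = CHF 1,004,200
  CHF 1,004,200 × 22% = CHF 220,924

Regular tax:
  CHF 219,000 × 11% = CHF 24,090
  CHF 609,000 × 16% = CHF 97,440
  → CHF 121,530

CHF 220,924 > CHF 121,530, so the shadow minimum tax is the binding amount.

CHF 220,924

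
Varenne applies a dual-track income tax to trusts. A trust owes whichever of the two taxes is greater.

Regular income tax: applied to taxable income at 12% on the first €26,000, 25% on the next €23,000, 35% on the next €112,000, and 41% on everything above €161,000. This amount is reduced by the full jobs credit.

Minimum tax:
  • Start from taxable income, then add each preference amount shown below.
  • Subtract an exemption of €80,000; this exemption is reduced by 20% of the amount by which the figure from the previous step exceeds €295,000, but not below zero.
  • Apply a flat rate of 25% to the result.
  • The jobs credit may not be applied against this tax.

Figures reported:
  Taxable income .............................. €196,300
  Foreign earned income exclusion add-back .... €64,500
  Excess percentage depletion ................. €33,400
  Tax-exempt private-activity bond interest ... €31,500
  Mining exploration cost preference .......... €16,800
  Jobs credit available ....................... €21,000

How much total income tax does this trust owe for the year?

€68,000

Minimum tax:
  Adjusted income: €196,300 + €64,500 + €33,400 + €31,500 + €16,800 = €342,500
  Exemption: €80,000 − 20% × (€342,500 − €295,000) = €80,000 − €9,500 = €70,500
  Base: €342,500 − €70,500 = €272,000
  €272,000 × 25% = €68,000

Regular income tax:
  €26,000 × 12% = €3,120
  €23,000 × 25% = €5,750
  €112,000 × 35% = €39,200
  €35,300 × 41% = €14,473
  → €62,543
  Less jobs credit €21,000 → €41,543

€68,000 > €41,543, so the minimum tax is the binding amount.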